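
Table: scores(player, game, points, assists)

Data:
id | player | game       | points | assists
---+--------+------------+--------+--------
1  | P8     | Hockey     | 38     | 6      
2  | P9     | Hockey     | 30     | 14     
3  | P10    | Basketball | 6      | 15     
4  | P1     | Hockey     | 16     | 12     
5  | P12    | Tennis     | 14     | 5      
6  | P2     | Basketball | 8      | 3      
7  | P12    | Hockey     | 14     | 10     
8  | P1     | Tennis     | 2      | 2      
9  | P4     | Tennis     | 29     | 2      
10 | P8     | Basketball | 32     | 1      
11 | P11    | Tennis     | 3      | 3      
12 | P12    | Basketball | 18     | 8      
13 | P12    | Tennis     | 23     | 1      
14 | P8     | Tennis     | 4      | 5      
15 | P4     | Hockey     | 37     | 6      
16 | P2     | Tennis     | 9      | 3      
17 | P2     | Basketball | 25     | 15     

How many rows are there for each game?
SELECT game, COUNT(*) as count
FROM scores
GROUP BY game

Result:
  Basketball: 5
  Hockey: 5
  Tennis: 7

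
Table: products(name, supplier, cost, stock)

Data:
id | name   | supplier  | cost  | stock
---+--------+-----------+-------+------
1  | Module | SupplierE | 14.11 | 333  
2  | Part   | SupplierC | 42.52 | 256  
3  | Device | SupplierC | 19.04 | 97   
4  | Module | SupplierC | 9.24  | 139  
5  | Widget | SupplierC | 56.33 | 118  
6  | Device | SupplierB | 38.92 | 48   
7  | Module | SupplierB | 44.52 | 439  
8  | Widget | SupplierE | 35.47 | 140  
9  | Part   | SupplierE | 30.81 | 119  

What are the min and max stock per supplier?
SELECT supplier, MIN(stock), MAX(stock)
FROM products
GROUP BY supplier

Result:
  SupplierB: min=48, max=439
  SupplierC: min=97, max=256
  SupplierE: min=119, max=333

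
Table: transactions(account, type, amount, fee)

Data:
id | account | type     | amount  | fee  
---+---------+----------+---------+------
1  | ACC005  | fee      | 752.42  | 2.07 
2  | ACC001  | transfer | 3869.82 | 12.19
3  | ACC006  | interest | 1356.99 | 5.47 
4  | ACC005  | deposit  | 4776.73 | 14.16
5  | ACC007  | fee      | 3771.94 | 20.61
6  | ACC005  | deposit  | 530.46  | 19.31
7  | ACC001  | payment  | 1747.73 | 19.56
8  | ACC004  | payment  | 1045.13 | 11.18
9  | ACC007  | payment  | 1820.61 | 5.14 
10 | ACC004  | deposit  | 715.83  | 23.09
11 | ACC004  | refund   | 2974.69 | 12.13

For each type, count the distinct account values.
SELECT type, COUNT(DISTINCT account)
FROM transactions
GROUP BY type

Result:
  deposit: 2 distinct
  fee: 2 distinct
  interest: 1 distinct
  payment: 3 distinct
  refund: 1 distinct
  transfer: 1 distinct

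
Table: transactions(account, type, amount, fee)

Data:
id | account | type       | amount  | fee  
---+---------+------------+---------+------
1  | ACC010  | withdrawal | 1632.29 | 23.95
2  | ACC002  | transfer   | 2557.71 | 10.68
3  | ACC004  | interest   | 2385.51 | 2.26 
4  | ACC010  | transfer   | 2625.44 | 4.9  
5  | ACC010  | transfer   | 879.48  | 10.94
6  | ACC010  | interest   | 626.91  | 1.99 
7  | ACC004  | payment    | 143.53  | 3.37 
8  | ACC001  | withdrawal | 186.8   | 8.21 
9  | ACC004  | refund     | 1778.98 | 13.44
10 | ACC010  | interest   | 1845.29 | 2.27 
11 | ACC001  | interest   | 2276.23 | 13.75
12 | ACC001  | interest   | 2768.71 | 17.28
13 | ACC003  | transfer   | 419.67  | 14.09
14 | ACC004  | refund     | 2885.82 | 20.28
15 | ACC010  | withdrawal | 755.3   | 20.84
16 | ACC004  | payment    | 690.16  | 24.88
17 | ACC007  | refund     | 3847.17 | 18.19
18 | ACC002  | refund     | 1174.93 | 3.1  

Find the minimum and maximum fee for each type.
SELECT type, MIN(fee), MAX(fee)
FROM transactions
GROUP BY type

Result:
  interest: min=1.99, max=17.28
  payment: min=3.37, max=24.88
  refund: min=3.10, max=20.28
  transfer: min=4.90, max=14.09
  withdrawal: min=8.21, max=23.95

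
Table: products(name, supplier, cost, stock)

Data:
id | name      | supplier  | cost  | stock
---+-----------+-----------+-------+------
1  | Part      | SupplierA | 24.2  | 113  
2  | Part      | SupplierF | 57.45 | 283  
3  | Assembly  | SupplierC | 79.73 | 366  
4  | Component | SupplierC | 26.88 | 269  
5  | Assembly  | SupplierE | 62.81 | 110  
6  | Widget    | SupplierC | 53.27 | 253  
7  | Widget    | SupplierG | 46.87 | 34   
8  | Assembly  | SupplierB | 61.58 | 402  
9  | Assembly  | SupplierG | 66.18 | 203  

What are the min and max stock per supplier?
SELECT supplier, MIN(stock), MAX(stock)
FROM products
GROUP BY supplier

Result:
  SupplierA: min=113, max=113
  SupplierB: min=402, max=402
  SupplierC: min=253, max=366
  SupplierE: min=110, max=110
  SupplierF: min=283, max=283
  SupplierG: min=34, max=203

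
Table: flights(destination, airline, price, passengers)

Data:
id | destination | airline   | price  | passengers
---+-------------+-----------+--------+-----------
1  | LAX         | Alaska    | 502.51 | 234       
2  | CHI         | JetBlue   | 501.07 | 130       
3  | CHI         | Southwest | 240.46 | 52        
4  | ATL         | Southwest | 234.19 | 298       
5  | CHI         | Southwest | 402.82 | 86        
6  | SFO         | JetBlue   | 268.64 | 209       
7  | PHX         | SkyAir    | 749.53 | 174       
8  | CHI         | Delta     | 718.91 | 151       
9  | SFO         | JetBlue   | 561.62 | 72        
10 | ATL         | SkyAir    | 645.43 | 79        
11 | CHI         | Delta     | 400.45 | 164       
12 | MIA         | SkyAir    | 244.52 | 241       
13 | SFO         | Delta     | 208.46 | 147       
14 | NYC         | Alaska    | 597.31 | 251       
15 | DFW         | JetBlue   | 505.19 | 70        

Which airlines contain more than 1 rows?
SELECT airline, COUNT(*) as cnt
FROM flights
GROUP BY airline
HAVING COUNT(*) > 1

Result:
  Alaska: 2
  Delta: 3
  JetBlue: 4
  SkyAir: 3
  Southwest: 3

Note: HAVING filters groups after aggregation, WHERE filters rows before.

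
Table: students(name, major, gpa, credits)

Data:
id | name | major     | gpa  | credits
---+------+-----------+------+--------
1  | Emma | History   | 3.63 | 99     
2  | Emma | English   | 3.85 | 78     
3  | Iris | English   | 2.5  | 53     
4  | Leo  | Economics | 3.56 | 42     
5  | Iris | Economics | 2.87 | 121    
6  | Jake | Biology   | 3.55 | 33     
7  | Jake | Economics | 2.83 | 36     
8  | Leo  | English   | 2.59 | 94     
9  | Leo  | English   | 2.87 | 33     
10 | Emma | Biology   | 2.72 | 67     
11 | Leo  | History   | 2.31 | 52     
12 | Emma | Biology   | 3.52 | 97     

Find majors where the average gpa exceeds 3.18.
SELECT major, AVG(gpa)
FROM students
GROUP BY major
HAVING AVG(gpa) > 3.18

Result:
  Biology: avg=3.26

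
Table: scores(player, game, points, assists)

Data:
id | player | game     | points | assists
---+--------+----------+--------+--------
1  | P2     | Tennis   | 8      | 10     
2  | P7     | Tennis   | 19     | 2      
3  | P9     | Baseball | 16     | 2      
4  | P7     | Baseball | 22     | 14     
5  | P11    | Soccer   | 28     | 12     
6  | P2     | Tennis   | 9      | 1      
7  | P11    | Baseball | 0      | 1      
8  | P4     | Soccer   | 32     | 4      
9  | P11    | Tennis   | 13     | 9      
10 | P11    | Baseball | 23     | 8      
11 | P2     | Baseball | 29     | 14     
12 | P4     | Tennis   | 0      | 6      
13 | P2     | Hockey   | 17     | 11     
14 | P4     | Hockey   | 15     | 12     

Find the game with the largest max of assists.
SELECT game, MAX(assists) as val
FROM scores
GROUP BY game
ORDER BY val DESC
LIMIT 1

Result: Baseball with max(assists) = 14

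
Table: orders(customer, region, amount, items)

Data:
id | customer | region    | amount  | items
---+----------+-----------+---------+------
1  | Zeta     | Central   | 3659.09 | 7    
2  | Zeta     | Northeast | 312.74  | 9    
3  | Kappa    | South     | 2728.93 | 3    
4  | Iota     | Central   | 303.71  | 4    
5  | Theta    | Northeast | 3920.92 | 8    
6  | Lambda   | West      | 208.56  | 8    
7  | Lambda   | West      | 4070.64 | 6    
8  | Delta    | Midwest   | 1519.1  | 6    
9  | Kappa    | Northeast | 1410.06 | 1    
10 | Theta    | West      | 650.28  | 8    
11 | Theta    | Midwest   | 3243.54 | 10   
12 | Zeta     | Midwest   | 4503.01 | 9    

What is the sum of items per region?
SELECT region, SUM(items) as result
FROM orders
GROUP BY region

Result:
  Central: 11
  Midwest: 25
  Northeast: 18
  South: 3
  West: 22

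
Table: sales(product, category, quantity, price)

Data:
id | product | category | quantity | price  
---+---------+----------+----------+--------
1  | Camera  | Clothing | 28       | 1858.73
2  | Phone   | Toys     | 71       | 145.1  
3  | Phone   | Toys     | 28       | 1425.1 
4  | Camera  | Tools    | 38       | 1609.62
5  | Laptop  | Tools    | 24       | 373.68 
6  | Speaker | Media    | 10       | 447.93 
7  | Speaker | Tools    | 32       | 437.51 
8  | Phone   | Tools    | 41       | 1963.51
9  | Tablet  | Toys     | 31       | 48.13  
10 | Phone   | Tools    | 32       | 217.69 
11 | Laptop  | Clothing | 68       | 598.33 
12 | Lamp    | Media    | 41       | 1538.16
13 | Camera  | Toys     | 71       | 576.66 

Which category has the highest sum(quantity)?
SELECT category, SUM(quantity) as val
FROM sales
GROUP BY category
ORDER BY val DESC
LIMIT 1

Result: Toys with sum(quantity) = 201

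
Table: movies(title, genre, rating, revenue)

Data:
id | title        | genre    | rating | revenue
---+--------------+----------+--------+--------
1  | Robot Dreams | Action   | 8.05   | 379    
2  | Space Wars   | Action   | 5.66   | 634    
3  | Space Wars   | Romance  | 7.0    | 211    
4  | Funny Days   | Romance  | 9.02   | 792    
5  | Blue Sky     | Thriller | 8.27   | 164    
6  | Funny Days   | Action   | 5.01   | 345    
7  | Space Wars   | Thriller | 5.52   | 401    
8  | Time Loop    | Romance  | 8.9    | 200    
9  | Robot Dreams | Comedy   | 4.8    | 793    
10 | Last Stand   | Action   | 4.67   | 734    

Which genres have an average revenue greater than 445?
SELECT genre, AVG(revenue)
FROM movies
GROUP BY genre
HAVING AVG(revenue) > 445

Result:
  Action: avg=523.00
  Comedy: avg=793.00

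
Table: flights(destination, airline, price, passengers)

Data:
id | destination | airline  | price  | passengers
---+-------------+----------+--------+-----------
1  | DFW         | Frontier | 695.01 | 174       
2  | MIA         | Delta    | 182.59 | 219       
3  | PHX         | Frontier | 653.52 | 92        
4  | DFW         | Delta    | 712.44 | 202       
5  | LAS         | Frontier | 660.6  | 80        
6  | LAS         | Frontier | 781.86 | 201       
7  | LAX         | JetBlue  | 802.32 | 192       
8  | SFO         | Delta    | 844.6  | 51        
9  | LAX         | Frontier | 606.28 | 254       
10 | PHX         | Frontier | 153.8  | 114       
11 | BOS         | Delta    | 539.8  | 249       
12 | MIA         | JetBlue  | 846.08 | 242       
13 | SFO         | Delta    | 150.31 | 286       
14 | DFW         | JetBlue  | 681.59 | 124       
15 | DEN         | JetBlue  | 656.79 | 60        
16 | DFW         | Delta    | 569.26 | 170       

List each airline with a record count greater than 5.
SELECT airline, COUNT(*) as cnt
FROM flights
GROUP BY airline
HAVING COUNT(*) > 5

Result:
  Delta: 6
  Frontier: 6

Note: HAVING filters groups after aggregation, WHERE filters rows before.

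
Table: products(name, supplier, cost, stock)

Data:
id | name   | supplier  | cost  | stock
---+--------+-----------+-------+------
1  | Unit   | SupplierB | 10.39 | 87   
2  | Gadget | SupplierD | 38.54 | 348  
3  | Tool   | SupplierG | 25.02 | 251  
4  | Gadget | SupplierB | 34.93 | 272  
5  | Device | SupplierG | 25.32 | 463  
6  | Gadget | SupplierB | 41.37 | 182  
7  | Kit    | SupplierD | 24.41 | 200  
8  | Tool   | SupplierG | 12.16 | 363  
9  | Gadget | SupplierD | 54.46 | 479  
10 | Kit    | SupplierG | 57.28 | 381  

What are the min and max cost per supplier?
SELECT supplier, MIN(cost), MAX(cost)
FROM products
GROUP BY supplier

Result:
  SupplierB: min=10.39, max=41.37
  SupplierD: min=24.41, max=54.46
  SupplierG: min=12.16, max=57.28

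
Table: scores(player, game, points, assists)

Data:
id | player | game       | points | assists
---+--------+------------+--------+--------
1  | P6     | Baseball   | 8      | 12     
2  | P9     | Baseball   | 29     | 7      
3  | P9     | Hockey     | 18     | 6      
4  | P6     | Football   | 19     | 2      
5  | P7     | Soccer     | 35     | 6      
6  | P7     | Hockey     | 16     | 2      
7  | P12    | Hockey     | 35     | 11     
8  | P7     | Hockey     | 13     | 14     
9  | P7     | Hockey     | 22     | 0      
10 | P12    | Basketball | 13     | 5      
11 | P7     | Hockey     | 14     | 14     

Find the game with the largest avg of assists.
SELECT game, AVG(assists) as val
FROM scores
GROUP BY game
ORDER BY val DESC
LIMIT 1

Result: Baseball with avg(assists) = 9.50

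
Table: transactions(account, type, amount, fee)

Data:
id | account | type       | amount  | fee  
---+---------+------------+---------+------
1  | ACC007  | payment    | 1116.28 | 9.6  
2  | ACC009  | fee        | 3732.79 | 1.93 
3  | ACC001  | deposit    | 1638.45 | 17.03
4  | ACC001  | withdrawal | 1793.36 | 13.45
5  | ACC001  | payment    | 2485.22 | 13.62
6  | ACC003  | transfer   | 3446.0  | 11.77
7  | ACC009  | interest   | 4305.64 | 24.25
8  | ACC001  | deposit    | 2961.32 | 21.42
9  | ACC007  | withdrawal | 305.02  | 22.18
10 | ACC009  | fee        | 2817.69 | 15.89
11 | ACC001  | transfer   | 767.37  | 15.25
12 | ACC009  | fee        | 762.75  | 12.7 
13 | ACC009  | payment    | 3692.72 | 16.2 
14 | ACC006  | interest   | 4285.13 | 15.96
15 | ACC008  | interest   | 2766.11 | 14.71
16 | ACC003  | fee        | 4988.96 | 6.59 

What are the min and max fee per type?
SELECT type, MIN(fee), MAX(fee)
FROM transactions
GROUP BY type

Result:
  deposit: min=17.03, max=21.42
  fee: min=1.93, max=15.89
  interest: min=14.71, max=24.25
  payment: min=9.60, max=16.20
  transfer: min=11.77, max=15.25
  withdrawal: min=13.45, max=22.18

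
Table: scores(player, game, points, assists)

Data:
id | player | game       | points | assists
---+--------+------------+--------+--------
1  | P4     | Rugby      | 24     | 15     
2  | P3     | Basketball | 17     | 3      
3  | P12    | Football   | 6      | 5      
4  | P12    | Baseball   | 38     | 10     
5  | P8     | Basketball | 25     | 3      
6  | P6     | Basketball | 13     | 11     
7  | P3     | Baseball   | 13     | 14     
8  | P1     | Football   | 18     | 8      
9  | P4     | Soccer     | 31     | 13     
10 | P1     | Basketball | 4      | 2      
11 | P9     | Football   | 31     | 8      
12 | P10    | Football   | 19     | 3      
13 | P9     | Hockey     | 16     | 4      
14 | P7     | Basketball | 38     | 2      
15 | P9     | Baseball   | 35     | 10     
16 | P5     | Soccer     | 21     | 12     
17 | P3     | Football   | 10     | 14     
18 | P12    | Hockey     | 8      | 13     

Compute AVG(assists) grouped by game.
SELECT game, AVG(assists) as result
FROM scores
GROUP BY game

Result:
  Baseball: 11.33
  Basketball: 4.20
  Football: 7.60
  Hockey: 8.50
  Rugby: 15.00
  Soccer: 12.50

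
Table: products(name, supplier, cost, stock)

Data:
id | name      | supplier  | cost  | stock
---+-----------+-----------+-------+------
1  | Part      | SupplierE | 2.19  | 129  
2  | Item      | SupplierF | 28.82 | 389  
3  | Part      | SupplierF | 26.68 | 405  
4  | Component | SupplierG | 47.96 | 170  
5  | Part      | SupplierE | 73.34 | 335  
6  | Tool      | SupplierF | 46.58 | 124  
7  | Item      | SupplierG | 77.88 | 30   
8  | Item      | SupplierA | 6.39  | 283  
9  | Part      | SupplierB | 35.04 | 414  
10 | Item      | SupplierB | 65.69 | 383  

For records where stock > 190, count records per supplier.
SELECT supplier, COUNT(*)
FROM products
WHERE stock > 190
GROUP BY supplier

Note: WHERE filters rows before grouping.

Result:
  SupplierA: 1
  SupplierB: 2
  SupplierE: 1
  SupplierF: 2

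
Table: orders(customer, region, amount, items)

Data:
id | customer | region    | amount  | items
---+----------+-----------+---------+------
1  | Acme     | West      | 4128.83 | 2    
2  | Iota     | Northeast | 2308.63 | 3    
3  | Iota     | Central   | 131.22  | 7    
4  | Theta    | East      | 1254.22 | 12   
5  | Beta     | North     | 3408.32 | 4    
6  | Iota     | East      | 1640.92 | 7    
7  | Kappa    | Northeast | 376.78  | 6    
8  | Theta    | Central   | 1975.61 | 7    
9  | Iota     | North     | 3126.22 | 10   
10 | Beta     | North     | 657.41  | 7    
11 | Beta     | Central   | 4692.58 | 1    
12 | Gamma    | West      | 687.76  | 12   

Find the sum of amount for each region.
SELECT region, SUM(amount) as result
FROM orders
GROUP BY region

Result:
  Central: 6799.41
  East: 2895.14
  North: 7191.95
  Northeast: 2685.41
  West: 4816.59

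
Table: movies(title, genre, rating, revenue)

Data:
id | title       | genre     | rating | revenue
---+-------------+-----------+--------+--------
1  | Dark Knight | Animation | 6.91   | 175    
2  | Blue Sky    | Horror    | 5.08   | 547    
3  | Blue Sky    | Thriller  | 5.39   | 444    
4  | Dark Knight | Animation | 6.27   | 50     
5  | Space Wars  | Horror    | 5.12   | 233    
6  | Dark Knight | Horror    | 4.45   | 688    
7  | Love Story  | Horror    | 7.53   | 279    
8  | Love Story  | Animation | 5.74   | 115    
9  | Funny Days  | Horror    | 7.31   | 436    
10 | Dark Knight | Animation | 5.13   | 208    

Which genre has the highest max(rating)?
SELECT genre, MAX(rating) as val
FROM movies
GROUP BY genre
ORDER BY val DESC
LIMIT 1

Result: Horror with max(rating) = 7.53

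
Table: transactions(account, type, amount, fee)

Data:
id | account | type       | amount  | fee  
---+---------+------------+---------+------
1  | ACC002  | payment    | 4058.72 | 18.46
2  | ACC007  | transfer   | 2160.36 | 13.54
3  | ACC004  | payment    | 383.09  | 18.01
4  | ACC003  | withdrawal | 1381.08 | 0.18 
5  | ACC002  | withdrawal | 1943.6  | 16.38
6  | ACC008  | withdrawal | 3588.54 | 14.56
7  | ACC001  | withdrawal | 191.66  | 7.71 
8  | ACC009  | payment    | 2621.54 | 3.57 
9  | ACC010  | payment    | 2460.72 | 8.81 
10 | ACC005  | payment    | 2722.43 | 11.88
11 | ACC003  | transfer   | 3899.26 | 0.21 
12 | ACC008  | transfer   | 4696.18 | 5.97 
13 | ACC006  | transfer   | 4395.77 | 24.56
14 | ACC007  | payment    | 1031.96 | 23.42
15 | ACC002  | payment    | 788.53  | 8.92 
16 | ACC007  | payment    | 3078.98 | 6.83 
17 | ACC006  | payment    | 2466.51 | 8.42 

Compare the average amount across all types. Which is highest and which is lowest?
SELECT type, AVG(amount)
FROM transactions
GROUP BY type
ORDER BY AVG(amount)

All groups:
  withdrawal: 1776.22
  payment: 2179.16
  transfer: 3787.89

Highest: transfer (3787.89)
Lowest: withdrawal (1776.22)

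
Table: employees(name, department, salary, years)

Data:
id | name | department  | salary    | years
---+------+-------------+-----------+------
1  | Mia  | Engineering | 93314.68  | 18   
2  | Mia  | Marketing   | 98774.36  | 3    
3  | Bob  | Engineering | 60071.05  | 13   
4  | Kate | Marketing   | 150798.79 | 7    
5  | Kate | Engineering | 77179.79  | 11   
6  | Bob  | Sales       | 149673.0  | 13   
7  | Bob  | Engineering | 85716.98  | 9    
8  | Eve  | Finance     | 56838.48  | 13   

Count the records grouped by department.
SELECT department, COUNT(*) as count
FROM employees
GROUP BY department

Result:
  Engineering: 4
  Finance: 1
  Marketing: 2
  Sales: 1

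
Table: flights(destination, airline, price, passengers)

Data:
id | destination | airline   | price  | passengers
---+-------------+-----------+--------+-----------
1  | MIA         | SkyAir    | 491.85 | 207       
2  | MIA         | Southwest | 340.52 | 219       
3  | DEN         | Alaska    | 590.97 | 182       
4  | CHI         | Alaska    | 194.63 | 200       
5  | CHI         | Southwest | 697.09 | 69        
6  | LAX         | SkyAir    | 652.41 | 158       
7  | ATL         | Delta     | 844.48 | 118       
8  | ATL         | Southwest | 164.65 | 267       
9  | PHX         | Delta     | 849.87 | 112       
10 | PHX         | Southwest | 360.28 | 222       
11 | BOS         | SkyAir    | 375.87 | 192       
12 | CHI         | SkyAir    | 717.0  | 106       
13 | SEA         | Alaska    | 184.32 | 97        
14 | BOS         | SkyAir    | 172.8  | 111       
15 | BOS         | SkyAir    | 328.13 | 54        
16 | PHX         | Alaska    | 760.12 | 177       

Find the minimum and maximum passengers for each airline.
SELECT airline, MIN(passengers), MAX(passengers)
FROM flights
GROUP BY airline

Result:
  Alaska: min=97, max=200
  Delta: min=112, max=118
  SkyAir: min=54, max=207
  Southwest: min=69, max=267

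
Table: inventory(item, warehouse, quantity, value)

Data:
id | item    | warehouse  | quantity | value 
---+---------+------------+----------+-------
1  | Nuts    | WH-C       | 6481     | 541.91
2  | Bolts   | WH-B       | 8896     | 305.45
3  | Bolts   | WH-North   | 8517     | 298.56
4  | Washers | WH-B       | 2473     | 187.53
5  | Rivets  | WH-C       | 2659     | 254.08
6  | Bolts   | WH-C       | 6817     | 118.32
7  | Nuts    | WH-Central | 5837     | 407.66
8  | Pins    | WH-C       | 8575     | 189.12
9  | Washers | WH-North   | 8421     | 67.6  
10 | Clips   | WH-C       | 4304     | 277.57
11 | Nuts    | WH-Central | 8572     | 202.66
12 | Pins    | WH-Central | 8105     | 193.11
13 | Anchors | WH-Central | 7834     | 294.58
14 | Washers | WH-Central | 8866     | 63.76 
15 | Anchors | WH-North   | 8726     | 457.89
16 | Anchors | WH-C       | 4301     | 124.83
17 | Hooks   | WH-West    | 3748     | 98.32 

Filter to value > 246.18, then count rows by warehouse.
SELECT warehouse, COUNT(*)
FROM inventory
WHERE value > 246.18
GROUP BY warehouse

Note: WHERE filters rows before grouping.

Result:
  WH-B: 1
  WH-C: 3
  WH-Central: 2
  WH-North: 2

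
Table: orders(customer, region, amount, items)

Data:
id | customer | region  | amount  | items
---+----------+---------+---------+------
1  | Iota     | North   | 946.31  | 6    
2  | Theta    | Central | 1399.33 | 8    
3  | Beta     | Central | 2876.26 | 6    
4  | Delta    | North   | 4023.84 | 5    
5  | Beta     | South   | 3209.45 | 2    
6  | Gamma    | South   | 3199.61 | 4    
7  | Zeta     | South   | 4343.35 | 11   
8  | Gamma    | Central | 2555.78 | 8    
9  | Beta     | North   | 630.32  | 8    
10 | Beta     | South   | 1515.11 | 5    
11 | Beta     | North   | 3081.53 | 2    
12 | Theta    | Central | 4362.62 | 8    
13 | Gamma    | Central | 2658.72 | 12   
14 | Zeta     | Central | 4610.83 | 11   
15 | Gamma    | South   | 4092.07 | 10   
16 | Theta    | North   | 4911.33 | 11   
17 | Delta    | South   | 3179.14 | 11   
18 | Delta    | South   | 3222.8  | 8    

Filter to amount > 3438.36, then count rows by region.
SELECT region, COUNT(*)
FROM orders
WHERE amount > 3438.36
GROUP BY region

Note: WHERE filters rows before grouping.

Result:
  Central: 2
  North: 2
  South: 2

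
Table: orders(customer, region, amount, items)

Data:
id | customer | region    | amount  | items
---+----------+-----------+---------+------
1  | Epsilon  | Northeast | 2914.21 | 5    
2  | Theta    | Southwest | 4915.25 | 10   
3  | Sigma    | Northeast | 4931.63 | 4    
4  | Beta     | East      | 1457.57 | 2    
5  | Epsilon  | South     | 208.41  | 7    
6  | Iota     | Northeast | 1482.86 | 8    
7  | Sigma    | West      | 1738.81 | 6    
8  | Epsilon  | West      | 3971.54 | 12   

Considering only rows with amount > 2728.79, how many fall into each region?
SELECT region, COUNT(*)
FROM orders
WHERE amount > 2728.79
GROUP BY region

Note: WHERE filters rows before grouping.

Result:
  Northeast: 2
  Southwest: 1
  West: 1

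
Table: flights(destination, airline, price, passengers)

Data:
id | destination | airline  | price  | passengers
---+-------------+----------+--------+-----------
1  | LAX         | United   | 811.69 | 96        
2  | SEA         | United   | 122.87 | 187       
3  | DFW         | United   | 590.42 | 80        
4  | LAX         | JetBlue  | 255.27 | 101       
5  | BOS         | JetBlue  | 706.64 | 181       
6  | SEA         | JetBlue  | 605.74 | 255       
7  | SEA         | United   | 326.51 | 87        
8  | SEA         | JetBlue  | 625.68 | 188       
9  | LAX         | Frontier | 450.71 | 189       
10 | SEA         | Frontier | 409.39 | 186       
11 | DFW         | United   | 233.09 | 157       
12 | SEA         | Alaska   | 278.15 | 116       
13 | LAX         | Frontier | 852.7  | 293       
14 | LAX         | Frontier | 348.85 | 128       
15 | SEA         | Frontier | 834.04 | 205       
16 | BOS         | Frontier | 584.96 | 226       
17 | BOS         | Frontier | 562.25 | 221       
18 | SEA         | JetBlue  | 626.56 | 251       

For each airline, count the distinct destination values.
SELECT airline, COUNT(DISTINCT destination)
FROM flights
GROUP BY airline

Result:
  Alaska: 1 distinct
  Frontier: 3 distinct
  JetBlue: 3 distinct
  United: 3 distinct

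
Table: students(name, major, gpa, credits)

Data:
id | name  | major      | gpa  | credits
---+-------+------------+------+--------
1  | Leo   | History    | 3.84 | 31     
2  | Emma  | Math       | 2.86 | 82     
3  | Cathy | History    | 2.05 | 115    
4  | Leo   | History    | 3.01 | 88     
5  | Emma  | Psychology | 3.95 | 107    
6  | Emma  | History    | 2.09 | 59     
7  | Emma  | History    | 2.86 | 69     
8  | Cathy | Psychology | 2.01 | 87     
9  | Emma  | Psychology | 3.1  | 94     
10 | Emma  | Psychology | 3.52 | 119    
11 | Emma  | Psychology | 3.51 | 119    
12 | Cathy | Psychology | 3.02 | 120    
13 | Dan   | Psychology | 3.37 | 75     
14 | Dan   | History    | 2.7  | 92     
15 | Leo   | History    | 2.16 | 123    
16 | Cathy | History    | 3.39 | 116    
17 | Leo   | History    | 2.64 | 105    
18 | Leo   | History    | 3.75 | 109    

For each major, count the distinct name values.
SELECT major, COUNT(DISTINCT name)
FROM students
GROUP BY major

Result:
  History: 4 distinct
  Math: 1 distinct
  Psychology: 3 distinct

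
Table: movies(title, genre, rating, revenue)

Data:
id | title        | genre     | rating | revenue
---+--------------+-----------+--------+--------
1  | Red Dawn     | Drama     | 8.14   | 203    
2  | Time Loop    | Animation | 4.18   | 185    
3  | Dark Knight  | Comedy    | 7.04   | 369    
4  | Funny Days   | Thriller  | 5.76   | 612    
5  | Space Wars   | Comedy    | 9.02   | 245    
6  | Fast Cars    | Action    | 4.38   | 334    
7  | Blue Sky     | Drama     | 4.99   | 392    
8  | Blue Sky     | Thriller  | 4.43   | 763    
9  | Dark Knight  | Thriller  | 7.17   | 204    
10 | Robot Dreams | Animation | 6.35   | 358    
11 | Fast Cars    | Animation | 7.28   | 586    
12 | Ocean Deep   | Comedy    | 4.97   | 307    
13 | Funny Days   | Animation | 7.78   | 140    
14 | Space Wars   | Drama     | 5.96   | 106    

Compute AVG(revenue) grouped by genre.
SELECT genre, AVG(revenue) as result
FROM movies
GROUP BY genre

Result:
  Action: 334.00
  Animation: 317.25
  Comedy: 307.00
  Drama: 233.67
  Thriller: 526.33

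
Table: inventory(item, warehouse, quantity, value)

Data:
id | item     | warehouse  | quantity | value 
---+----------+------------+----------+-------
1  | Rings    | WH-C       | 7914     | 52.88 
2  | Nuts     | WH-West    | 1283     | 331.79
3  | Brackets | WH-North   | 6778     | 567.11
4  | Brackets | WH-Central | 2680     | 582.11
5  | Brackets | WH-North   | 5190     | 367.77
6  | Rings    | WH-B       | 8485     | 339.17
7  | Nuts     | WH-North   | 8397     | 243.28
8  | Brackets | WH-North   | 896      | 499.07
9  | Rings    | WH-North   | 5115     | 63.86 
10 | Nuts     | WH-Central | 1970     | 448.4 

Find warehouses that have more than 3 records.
SELECT warehouse, COUNT(*) as cnt
FROM inventory
GROUP BY warehouse
HAVING COUNT(*) > 3

Result:
  WH-North: 5

Note: HAVING filters groups after aggregation, WHERE filters rows before.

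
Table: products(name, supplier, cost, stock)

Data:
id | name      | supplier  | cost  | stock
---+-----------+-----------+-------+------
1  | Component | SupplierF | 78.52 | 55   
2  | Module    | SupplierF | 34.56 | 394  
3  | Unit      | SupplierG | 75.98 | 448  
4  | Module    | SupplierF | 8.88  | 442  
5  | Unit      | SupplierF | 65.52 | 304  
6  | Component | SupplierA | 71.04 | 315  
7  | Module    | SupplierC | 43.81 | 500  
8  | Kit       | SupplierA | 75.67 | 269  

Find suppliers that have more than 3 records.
SELECT supplier, COUNT(*) as cnt
FROM products
GROUP BY supplier
HAVING COUNT(*) > 3

Result:
  SupplierF: 4

Note: HAVING filters groups after aggregation, WHERE filters rows before.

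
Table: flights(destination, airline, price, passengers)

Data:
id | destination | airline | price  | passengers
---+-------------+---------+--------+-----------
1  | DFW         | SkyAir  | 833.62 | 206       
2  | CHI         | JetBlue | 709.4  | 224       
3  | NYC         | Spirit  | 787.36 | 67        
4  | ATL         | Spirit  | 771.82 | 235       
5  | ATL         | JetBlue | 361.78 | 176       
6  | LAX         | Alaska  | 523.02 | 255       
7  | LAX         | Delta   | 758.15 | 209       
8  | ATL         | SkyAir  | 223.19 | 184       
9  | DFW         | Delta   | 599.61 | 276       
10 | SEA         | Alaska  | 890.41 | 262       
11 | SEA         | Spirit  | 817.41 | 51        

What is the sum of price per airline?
SELECT airline, SUM(price) as result
FROM flights
GROUP BY airline

Result:
  Alaska: 1413.43
  Delta: 1357.76
  JetBlue: 1071.18
  SkyAir: 1056.81
  Spirit: 2376.59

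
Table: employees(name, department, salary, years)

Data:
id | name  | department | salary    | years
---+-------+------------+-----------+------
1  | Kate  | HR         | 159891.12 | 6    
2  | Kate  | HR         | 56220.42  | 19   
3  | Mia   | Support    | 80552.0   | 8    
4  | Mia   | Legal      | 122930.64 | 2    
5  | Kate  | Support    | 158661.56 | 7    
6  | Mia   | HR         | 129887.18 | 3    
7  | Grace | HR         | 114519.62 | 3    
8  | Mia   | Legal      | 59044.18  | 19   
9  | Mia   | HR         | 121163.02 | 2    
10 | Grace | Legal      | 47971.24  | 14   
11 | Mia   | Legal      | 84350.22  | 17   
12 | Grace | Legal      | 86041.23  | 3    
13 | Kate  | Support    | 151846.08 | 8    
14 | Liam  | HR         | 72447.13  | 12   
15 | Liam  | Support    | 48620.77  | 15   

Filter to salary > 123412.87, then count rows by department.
SELECT department, COUNT(*)
FROM employees
WHERE salary > 123412.87
GROUP BY department

Note: WHERE filters rows before grouping.

Result:
  HR: 2
  Support: 2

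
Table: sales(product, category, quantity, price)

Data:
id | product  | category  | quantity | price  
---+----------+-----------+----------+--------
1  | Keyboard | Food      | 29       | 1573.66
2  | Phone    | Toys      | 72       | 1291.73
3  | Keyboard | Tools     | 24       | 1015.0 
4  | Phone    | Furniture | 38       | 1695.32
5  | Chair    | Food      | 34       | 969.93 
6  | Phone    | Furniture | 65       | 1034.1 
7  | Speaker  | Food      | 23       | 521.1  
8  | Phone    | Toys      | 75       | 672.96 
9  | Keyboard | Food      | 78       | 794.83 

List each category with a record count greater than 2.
SELECT category, COUNT(*) as cnt
FROM sales
GROUP BY category
HAVING COUNT(*) > 2

Result:
  Food: 4

Note: HAVING filters groups after aggregation, WHERE filters rows before.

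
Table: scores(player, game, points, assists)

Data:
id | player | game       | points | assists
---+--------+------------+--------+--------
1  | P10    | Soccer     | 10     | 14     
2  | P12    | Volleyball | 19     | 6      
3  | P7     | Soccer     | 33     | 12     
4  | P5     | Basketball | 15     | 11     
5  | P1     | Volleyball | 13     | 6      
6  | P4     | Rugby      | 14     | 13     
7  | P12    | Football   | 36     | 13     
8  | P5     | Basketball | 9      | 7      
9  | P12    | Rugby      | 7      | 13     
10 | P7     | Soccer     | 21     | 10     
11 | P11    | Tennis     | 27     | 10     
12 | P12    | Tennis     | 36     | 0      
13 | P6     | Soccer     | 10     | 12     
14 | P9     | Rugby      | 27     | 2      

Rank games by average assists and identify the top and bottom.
SELECT game, AVG(assists)
FROM scores
GROUP BY game
ORDER BY AVG(assists)

All groups:
  Tennis: 5.00
  Volleyball: 6.00
  Basketball: 9.00
  Rugby: 9.33
  Soccer: 12.00
  Football: 13.00

Highest: Football (13.00)
Lowest: Tennis (5.00)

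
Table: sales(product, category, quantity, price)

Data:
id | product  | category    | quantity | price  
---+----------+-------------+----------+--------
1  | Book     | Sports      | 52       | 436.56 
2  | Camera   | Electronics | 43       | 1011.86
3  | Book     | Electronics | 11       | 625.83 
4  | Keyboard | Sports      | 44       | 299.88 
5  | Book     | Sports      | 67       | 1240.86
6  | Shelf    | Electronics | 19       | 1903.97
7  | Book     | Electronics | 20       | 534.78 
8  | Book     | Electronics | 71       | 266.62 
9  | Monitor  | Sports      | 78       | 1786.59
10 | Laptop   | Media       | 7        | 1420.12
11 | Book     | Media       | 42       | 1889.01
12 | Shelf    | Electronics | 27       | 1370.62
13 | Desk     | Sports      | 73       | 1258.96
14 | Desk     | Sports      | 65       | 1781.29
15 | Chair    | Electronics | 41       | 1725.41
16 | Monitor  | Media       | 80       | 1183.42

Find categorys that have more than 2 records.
SELECT category, COUNT(*) as cnt
FROM sales
GROUP BY category
HAVING COUNT(*) > 2

Result:
  Electronics: 7
  Media: 3
  Sports: 6

Note: HAVING filters groups after aggregation, WHERE filters rows before.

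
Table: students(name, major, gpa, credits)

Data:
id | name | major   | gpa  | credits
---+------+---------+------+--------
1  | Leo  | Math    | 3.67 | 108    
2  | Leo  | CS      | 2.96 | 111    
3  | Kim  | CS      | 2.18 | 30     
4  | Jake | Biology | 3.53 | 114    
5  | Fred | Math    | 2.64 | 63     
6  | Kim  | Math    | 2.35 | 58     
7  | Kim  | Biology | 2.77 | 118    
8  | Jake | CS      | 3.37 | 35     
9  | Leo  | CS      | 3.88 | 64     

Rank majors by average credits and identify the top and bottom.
SELECT major, AVG(credits)
FROM students
GROUP BY major
ORDER BY AVG(credits)

All groups:
  CS: 60.00
  Math: 76.33
  Biology: 116.00

Highest: Biology (116.00)
Lowest: CS (60.00)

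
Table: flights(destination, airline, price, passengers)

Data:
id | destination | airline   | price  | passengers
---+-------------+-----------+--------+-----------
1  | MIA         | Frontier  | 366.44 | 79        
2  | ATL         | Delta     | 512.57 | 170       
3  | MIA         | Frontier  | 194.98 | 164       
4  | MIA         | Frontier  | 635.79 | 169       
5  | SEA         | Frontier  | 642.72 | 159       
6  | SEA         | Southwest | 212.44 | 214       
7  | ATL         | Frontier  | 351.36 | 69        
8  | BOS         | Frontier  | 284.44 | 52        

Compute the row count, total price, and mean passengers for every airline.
SELECT airline,
       COUNT(*) as cnt,
       SUM(price) as total_price,
       AVG(passengers) as avg_passengers
FROM flights
GROUP BY airline

Result:
  Delta: 1 records, 512.57 total price, 170.00 avg passengers
  Frontier: 6 records, 2475.73 total price, 115.33 avg passengers
  Southwest: 1 records, 212.44 total price, 214.00 avg passengers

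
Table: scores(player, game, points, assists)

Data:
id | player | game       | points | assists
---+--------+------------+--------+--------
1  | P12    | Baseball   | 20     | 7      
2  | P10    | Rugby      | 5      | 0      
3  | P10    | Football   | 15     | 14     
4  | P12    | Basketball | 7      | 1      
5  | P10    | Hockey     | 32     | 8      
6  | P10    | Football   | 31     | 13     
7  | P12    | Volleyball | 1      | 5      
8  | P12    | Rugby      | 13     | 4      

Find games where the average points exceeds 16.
SELECT game, AVG(points)
FROM scores
GROUP BY game
HAVING AVG(points) > 16

Result:
  Baseball: avg=20.00
  Football: avg=23.00
  Hockey: avg=32.00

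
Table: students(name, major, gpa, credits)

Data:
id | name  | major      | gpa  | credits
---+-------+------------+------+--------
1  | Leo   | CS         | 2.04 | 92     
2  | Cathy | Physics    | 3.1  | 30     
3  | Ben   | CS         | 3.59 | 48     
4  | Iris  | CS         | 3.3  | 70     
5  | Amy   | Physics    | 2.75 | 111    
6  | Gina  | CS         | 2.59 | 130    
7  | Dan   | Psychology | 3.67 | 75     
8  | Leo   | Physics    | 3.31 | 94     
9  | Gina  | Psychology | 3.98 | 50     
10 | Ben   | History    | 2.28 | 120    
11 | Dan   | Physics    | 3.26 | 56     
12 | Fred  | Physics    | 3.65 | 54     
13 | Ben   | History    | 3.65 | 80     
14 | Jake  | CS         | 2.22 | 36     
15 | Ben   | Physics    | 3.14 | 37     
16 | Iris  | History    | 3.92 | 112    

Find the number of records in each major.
SELECT major, COUNT(*) as count
FROM students
GROUP BY major

Result:
  CS: 5
  History: 3
  Physics: 6
  Psychology: 2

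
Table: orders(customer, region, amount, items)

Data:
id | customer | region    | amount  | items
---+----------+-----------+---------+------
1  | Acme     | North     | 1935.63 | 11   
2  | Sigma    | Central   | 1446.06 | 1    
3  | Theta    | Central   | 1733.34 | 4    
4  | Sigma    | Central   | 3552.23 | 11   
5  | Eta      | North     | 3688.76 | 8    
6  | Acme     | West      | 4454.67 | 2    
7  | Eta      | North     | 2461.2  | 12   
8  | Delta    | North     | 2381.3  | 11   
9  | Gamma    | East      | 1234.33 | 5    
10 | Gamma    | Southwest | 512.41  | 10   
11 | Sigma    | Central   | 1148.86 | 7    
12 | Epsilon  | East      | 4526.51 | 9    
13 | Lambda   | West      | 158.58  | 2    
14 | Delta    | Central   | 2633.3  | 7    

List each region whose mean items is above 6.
SELECT region, AVG(items)
FROM orders
GROUP BY region
HAVING AVG(items) > 6

Result:
  East: avg=7.00
  North: avg=10.50
  Southwest: avg=10.00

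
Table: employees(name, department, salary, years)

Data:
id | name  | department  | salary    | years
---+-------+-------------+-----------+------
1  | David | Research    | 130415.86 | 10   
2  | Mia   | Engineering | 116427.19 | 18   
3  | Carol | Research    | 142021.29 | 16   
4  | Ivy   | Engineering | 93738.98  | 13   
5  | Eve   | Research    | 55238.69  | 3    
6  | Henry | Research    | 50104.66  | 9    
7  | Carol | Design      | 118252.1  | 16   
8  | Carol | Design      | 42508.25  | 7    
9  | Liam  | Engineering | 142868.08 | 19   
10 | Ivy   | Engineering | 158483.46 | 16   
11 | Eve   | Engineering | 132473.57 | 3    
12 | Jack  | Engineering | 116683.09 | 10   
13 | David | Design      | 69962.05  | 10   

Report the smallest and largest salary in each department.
SELECT department, MIN(salary), MAX(salary)
FROM employees
GROUP BY department

Result:
  Design: min=42508.25, max=118252.10
  Engineering: min=93738.98, max=158483.46
  Research: min=50104.66, max=142021.29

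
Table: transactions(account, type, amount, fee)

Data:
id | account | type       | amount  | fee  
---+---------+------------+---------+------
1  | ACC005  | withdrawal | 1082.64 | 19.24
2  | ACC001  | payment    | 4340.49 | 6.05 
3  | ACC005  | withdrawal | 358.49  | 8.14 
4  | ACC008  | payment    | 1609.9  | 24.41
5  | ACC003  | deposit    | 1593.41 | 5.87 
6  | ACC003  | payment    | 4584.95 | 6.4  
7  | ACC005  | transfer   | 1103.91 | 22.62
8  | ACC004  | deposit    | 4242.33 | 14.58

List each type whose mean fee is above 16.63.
SELECT type, AVG(fee)
FROM transactions
GROUP BY type
HAVING AVG(fee) > 16.63

Result:
  transfer: avg=22.62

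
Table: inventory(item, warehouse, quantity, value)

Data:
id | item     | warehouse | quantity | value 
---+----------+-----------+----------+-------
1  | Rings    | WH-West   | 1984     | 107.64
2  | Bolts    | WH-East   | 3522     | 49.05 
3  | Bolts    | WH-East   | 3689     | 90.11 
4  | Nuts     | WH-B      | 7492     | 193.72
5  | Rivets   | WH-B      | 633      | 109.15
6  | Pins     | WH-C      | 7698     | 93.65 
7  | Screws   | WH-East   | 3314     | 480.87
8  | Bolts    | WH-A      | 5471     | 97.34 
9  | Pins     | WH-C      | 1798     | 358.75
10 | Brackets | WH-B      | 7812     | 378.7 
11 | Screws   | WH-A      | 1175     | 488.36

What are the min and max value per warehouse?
SELECT warehouse, MIN(value), MAX(value)
FROM inventory
GROUP BY warehouse

Result:
  WH-A: min=97.34, max=488.36
  WH-B: min=109.15, max=378.70
  WH-C: min=93.65, max=358.75
  WH-East: min=49.05, max=480.87
  WH-West: min=107.64, max=107.64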